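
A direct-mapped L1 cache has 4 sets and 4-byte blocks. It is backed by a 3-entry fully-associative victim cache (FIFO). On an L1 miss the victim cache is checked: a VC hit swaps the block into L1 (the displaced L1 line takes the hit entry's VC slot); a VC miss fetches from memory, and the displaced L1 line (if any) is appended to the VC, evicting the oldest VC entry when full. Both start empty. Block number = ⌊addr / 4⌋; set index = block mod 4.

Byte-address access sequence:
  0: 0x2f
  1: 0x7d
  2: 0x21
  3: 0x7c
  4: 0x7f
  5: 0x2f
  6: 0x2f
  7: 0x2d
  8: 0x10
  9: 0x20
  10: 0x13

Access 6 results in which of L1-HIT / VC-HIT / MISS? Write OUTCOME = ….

  [0] addr=0x2f blk=11 s=3: MISS | VC []
  [1] addr=0x7d blk=31 s=3: MISS | VC [11]
  [2] addr=0x21 blk=8 s=0: MISS | VC [11]
  [3] addr=0x7c blk=31 s=3: L1-HIT | VC [11]
  [4] addr=0x7f blk=31 s=3: L1-HIT | VC [11]
  [5] addr=0x2f blk=11 s=3: VC-HIT | VC [31]
  [6] addr=0x2f blk=11 s=3: L1-HIT | VC [31]
  [7] addr=0x2d blk=11 s=3: L1-HIT | VC [31]
  [8] addr=0x10 blk=4 s=0: MISS | VC [31, 8]
  [9] addr=0x20 blk=8 s=0: VC-HIT | VC [31, 4]
  [10] addr=0x13 blk=4 s=0: VC-HIT | VC [31, 8]

OUTCOME = L1-HIT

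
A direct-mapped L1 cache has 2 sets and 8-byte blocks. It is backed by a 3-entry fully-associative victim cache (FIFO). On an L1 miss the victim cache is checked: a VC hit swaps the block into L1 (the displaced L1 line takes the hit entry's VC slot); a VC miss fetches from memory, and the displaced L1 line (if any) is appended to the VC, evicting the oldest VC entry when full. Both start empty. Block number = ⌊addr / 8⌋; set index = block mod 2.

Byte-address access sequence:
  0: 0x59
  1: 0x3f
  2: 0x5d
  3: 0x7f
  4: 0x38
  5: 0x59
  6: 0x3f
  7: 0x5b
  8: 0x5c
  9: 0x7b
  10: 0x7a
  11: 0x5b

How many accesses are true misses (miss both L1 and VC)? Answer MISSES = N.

  [0] addr=0x59 blk=11 s=1: MISS | VC []
  [1] addr=0x3f blk=7 s=1: MISS | VC [11]
  [2] addr=0x5d blk=11 s=1: VC-HIT | VC [7]
  [3] addr=0x7f blk=15 s=1: MISS | VC [7, 11]
  [4] addr=0x38 blk=7 s=1: VC-HIT | VC [15, 11]
  [5] addr=0x59 blk=11 s=1: VC-HIT | VC [15, 7]
  [6] addr=0x3f blk=7 s=1: VC-HIT | VC [15, 11]
  [7] addr=0x5b blk=11 s=1: VC-HIT | VC [15, 7]
  [8] addr=0x5c blk=11 s=1: L1-HIT | VC [15, 7]
  [9] addr=0x7b blk=15 s=1: VC-HIT | VC [11, 7]
  [10] addr=0x7a blk=15 s=1: L1-HIT | VC [11, 7]
  [11] addr=0x5b blk=11 s=1: VC-HIT | VC [15, 7]

MISSES = 3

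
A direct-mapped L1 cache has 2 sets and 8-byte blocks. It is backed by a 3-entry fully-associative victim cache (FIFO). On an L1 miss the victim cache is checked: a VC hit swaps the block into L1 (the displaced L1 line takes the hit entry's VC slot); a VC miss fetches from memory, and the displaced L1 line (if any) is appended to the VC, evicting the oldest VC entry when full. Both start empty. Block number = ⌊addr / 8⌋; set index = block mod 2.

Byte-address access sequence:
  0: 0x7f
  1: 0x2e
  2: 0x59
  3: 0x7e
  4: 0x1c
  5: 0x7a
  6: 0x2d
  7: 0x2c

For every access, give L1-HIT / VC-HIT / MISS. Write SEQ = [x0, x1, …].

SEQ = [MISS, MISS, MISS, VC-HIT, MISS, VC-HIT, VC-HIT, L1-HIT]

  [0] addr=0x7f blk=15 s=1: MISS | VC []
  [1] addr=0x2e blk=5 s=1: MISS | VC [15]
  [2] addr=0x59 blk=11 s=1: MISS | VC [15, 5]
  [3] addr=0x7e blk=15 s=1: VC-HIT | VC [11, 5]
  [4] addr=0x1c blk=3 s=1: MISS | VC [11, 5, 15]
  [5] addr=0x7a blk=15 s=1: VC-HIT | VC [11, 5, 3]
  [6] addr=0x2d blk=5 s=1: VC-HIT | VC [11, 15, 3]
  [7] addr=0x2c blk=5 s=1: L1-HIT | VC [11, 15, 3]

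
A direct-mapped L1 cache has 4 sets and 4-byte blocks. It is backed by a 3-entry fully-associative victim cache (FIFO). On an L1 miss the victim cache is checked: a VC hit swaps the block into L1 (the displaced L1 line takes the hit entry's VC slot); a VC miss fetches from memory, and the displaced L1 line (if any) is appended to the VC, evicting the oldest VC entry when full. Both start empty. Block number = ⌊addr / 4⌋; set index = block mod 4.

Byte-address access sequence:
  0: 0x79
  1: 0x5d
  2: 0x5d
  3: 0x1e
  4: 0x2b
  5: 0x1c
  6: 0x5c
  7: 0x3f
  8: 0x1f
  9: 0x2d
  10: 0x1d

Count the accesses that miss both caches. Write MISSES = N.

  [0] addr=0x79 blk=30 s=2: MISS | VC []
  [1] addr=0x5d blk=23 s=3: MISS | VC []
  [2] addr=0x5d blk=23 s=3: L1-HIT | VC []
  [3] addr=0x1e blk=7 s=3: MISS | VC [23]
  [4] addr=0x2b blk=10 s=2: MISS | VC [23, 30]
  [5] addr=0x1c blk=7 s=3: L1-HIT | VC [23, 30]
  [6] addr=0x5c blk=23 s=3: VC-HIT | VC [7, 30]
  [7] addr=0x3f blk=15 s=3: MISS | VC [7, 30, 23]
  [8] addr=0x1f blk=7 s=3: VC-HIT | VC [15, 30, 23]
  [9] addr=0x2d blk=11 s=3: MISS | VC [30, 23, 7]
  [10] addr=0x1d blk=7 s=3: VC-HIT | VC [30, 23, 11]

MISSES = 6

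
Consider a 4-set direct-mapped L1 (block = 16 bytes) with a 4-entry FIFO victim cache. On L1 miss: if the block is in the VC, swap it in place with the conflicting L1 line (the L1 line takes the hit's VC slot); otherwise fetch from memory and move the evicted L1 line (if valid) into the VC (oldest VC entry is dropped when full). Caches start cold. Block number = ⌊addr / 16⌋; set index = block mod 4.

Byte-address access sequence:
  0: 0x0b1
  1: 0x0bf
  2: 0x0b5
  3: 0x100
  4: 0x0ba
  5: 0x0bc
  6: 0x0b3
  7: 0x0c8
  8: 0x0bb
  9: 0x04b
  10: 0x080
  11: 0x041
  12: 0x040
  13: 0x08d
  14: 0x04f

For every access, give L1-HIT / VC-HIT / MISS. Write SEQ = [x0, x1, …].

0: 0xb1 (blk 11, set 3) → MISS  vc=[]
1: 0xbf (blk 11, set 3) → L1-HIT  vc=[]
2: 0xb5 (blk 11, set 3) → L1-HIT  vc=[]
3: 0x100 (blk 16, set 0) → MISS  vc=[]
4: 0xba (blk 11, set 3) → L1-HIT  vc=[]
5: 0xbc (blk 11, set 3) → L1-HIT  vc=[]
6: 0xb3 (blk 11, set 3) → L1-HIT  vc=[]
7: 0xc8 (blk 12, set 0) → MISS  vc=[16]
8: 0xbb (blk 11, set 3) → L1-HIT  vc=[16]
9: 0x4b (blk 4, set 0) → MISS  vc=[16, 12]
10: 0x80 (blk 8, set 0) → MISS  vc=[16, 12, 4]
11: 0x41 (blk 4, set 0) → VC-HIT  vc=[16, 12, 8]
12: 0x40 (blk 4, set 0) → L1-HIT  vc=[16, 12, 8]
13: 0x8d (blk 8, set 0) → VC-HIT  vc=[16, 12, 4]
14: 0x4f (blk 4, set 0) → VC-HIT  vc=[16, 12, 8]

SEQ = [MISS, L1-HIT, L1-HIT, MISS, L1-HIT, L1-HIT, L1-HIT, MISS, L1-HIT, MISS, MISS, VC-HIT, L1-HIT, VC-HIT, VC-HIT]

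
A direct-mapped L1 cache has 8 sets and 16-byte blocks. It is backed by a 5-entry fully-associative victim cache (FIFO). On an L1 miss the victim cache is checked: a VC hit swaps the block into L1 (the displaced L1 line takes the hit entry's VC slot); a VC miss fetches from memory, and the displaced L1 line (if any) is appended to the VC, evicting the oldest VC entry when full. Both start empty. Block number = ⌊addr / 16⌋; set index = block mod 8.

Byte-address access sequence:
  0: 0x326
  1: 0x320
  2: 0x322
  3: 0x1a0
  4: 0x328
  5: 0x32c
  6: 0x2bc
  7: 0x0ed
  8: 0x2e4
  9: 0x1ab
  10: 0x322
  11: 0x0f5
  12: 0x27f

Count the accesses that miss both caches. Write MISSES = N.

MISSES = 7

0: 0x326 (blk 50, set 2) → MISS  vc=[]
1: 0x320 (blk 50, set 2) → L1-HIT  vc=[]
2: 0x322 (blk 50, set 2) → L1-HIT  vc=[]
3: 0x1a0 (blk 26, set 2) → MISS  vc=[50]
4: 0x328 (blk 50, set 2) → VC-HIT  vc=[26]
5: 0x32c (blk 50, set 2) → L1-HIT  vc=[26]
6: 0x2bc (blk 43, set 3) → MISS  vc=[26]
7: 0xed (blk 14, set 6) → MISS  vc=[26]
8: 0x2e4 (blk 46, set 6) → MISS  vc=[26, 14]
9: 0x1ab (blk 26, set 2) → VC-HIT  vc=[50, 14]
10: 0x322 (blk 50, set 2) → VC-HIT  vc=[26, 14]
11: 0xf5 (blk 15, set 7) → MISS  vc=[26, 14]
12: 0x27f (blk 39, set 7) → MISS  vc=[26, 14, 15]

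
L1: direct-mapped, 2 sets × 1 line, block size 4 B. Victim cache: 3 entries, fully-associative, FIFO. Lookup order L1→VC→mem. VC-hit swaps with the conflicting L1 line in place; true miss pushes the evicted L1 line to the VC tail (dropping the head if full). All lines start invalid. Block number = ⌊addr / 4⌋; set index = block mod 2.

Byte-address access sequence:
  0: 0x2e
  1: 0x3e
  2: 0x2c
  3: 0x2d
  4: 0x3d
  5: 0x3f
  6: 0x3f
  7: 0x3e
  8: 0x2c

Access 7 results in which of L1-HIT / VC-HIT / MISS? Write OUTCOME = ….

OUTCOME = L1-HIT

0: 0x2e (blk 11, set 1) → MISS  vc=[]
1: 0x3e (blk 15, set 1) → MISS  vc=[11]
2: 0x2c (blk 11, set 1) → VC-HIT  vc=[15]
3: 0x2d (blk 11, set 1) → L1-HIT  vc=[15]
4: 0x3d (blk 15, set 1) → VC-HIT  vc=[11]
5: 0x3f (blk 15, set 1) → L1-HIT  vc=[11]
6: 0x3f (blk 15, set 1) → L1-HIT  vc=[11]
7: 0x3e (blk 15, set 1) → L1-HIT  vc=[11]
8: 0x2c (blk 11, set 1) → VC-HIT  vc=[15]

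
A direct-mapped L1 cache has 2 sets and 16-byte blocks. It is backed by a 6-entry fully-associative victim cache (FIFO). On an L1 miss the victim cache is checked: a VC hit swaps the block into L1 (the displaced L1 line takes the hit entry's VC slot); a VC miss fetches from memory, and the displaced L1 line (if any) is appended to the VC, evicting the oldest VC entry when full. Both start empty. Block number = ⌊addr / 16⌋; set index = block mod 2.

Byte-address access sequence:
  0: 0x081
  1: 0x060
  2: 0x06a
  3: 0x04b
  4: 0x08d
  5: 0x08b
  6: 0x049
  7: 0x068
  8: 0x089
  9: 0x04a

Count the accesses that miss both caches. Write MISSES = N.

MISSES = 3

0: 0x81 (blk 8, set 0) → MISS  vc=[]
1: 0x60 (blk 6, set 0) → MISS  vc=[8]
2: 0x6a (blk 6, set 0) → L1-HIT  vc=[8]
3: 0x4b (blk 4, set 0) → MISS  vc=[8, 6]
4: 0x8d (blk 8, set 0) → VC-HIT  vc=[4, 6]
5: 0x8b (blk 8, set 0) → L1-HIT  vc=[4, 6]
6: 0x49 (blk 4, set 0) → VC-HIT  vc=[8, 6]
7: 0x68 (blk 6, set 0) → VC-HIT  vc=[8, 4]
8: 0x89 (blk 8, set 0) → VC-HIT  vc=[6, 4]
9: 0x4a (blk 4, set 0) → VC-HIT  vc=[6, 8]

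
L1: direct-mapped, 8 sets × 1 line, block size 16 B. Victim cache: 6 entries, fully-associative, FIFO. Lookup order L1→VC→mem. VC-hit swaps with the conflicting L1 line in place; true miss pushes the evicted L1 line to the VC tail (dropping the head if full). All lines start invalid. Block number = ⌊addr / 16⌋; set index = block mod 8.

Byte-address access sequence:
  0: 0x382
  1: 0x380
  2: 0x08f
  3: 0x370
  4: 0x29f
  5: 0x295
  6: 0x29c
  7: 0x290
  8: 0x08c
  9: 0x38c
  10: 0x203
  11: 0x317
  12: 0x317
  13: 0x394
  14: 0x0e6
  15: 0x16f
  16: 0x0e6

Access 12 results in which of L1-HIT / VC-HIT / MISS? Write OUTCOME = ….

#0 0x382→b56/s0 MISS; vc=[]
#1 0x380→b56/s0 L1-HIT; vc=[]
#2 0x8f→b8/s0 MISS; vc=[56]
#3 0x370→b55/s7 MISS; vc=[56]
#4 0x29f→b41/s1 MISS; vc=[56]
#5 0x295→b41/s1 L1-HIT; vc=[56]
#6 0x29c→b41/s1 L1-HIT; vc=[56]
#7 0x290→b41/s1 L1-HIT; vc=[56]
#8 0x8c→b8/s0 L1-HIT; vc=[56]
#9 0x38c→b56/s0 VC-HIT; vc=[8]
#10 0x203→b32/s0 MISS; vc=[8,56]
#11 0x317→b49/s1 MISS; vc=[8,56,41]
#12 0x317→b49/s1 L1-HIT; vc=[8,56,41]
#13 0x394→b57/s1 MISS; vc=[8,56,41,49]
#14 0xe6→b14/s6 MISS; vc=[8,56,41,49]
#15 0x16f→b22/s6 MISS; vc=[8,56,41,49,14]
#16 0xe6→b14/s6 VC-HIT; vc=[8,56,41,49,22]

OUTCOME = L1-HIT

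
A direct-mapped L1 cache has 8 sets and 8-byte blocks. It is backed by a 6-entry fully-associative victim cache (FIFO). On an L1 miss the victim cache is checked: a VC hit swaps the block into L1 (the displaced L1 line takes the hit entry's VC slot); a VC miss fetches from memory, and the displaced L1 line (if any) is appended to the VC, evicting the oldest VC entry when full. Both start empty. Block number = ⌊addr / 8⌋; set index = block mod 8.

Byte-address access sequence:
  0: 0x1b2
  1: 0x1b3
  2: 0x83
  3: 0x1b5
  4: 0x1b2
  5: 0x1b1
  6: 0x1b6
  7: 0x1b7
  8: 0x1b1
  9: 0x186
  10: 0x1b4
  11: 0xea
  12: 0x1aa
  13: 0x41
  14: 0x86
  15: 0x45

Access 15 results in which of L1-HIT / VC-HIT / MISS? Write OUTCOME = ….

0: 0x1b2 (blk 54, set 6) → MISS  vc=[]
1: 0x1b3 (blk 54, set 6) → L1-HIT  vc=[]
2: 0x83 (blk 16, set 0) → MISS  vc=[]
3: 0x1b5 (blk 54, set 6) → L1-HIT  vc=[]
4: 0x1b2 (blk 54, set 6) → L1-HIT  vc=[]
5: 0x1b1 (blk 54, set 6) → L1-HIT  vc=[]
6: 0x1b6 (blk 54, set 6) → L1-HIT  vc=[]
7: 0x1b7 (blk 54, set 6) → L1-HIT  vc=[]
8: 0x1b1 (blk 54, set 6) → L1-HIT  vc=[]
9: 0x186 (blk 48, set 0) → MISS  vc=[16]
10: 0x1b4 (blk 54, set 6) → L1-HIT  vc=[16]
11: 0xea (blk 29, set 5) → MISS  vc=[16]
12: 0x1aa (blk 53, set 5) → MISS  vc=[16, 29]
13: 0x41 (blk 8, set 0) → MISS  vc=[16, 29, 48]
14: 0x86 (blk 16, set 0) → VC-HIT  vc=[8, 29, 48]
15: 0x45 (blk 8, set 0) → VC-HIT  vc=[16, 29, 48]

OUTCOME = VC-HIT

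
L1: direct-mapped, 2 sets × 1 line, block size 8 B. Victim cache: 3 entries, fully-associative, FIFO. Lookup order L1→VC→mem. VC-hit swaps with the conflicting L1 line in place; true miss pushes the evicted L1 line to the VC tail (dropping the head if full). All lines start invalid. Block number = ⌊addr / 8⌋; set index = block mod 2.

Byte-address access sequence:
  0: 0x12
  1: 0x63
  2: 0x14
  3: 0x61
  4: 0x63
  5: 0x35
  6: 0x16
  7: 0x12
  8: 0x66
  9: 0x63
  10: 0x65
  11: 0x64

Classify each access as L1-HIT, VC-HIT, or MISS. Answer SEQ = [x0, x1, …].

SEQ = [MISS, MISS, VC-HIT, VC-HIT, L1-HIT, MISS, VC-HIT, L1-HIT, VC-HIT, L1-HIT, L1-HIT, L1-HIT]

0: 0x12 (blk 2, set 0) → MISS  vc=[]
1: 0x63 (blk 12, set 0) → MISS  vc=[2]
2: 0x14 (blk 2, set 0) → VC-HIT  vc=[12]
3: 0x61 (blk 12, set 0) → VC-HIT  vc=[2]
4: 0x63 (blk 12, set 0) → L1-HIT  vc=[2]
5: 0x35 (blk 6, set 0) → MISS  vc=[2, 12]
6: 0x16 (blk 2, set 0) → VC-HIT  vc=[6, 12]
7: 0x12 (blk 2, set 0) → L1-HIT  vc=[6, 12]
8: 0x66 (blk 12, set 0) → VC-HIT  vc=[6, 2]
9: 0x63 (blk 12, set 0) → L1-HIT  vc=[6, 2]
10: 0x65 (blk 12, set 0) → L1-HIT  vc=[6, 2]
11: 0x64 (blk 12, set 0) → L1-HIT  vc=[6, 2]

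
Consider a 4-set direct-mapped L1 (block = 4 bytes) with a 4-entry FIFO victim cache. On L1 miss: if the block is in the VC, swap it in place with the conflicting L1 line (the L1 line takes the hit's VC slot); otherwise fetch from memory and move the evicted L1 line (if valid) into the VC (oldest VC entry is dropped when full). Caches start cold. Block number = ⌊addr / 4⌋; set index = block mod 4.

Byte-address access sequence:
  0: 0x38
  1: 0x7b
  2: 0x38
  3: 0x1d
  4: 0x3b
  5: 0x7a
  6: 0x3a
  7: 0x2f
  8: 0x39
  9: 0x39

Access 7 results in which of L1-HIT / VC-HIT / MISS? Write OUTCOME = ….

#0 0x38→b14/s2 MISS; vc=[]
#1 0x7b→b30/s2 MISS; vc=[14]
#2 0x38→b14/s2 VC-HIT; vc=[30]
#3 0x1d→b7/s3 MISS; vc=[30]
#4 0x3b→b14/s2 L1-HIT; vc=[30]
#5 0x7a→b30/s2 VC-HIT; vc=[14]
#6 0x3a→b14/s2 VC-HIT; vc=[30]
#7 0x2f→b11/s3 MISS; vc=[30,7]
#8 0x39→b14/s2 L1-HIT; vc=[30,7]
#9 0x39→b14/s2 L1-HIT; vc=[30,7]

OUTCOME = MISS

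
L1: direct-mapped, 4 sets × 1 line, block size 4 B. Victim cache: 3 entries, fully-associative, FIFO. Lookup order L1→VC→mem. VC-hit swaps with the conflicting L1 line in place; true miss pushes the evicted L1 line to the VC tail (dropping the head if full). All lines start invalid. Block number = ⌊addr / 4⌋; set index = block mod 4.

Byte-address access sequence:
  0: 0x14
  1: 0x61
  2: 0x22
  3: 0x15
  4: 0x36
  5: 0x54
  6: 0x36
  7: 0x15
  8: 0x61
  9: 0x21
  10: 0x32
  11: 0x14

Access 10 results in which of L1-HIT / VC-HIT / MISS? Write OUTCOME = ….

#0 0x14→b5/s1 MISS; vc=[]
#1 0x61→b24/s0 MISS; vc=[]
#2 0x22→b8/s0 MISS; vc=[24]
#3 0x15→b5/s1 L1-HIT; vc=[24]
#4 0x36→b13/s1 MISS; vc=[24,5]
#5 0x54→b21/s1 MISS; vc=[24,5,13]
#6 0x36→b13/s1 VC-HIT; vc=[24,5,21]
#7 0x15→b5/s1 VC-HIT; vc=[24,13,21]
#8 0x61→b24/s0 VC-HIT; vc=[8,13,21]
#9 0x21→b8/s0 VC-HIT; vc=[24,13,21]
#10 0x32→b12/s0 MISS; vc=[13,21,8]
#11 0x14→b5/s1 L1-HIT; vc=[13,21,8]

OUTCOME = MISS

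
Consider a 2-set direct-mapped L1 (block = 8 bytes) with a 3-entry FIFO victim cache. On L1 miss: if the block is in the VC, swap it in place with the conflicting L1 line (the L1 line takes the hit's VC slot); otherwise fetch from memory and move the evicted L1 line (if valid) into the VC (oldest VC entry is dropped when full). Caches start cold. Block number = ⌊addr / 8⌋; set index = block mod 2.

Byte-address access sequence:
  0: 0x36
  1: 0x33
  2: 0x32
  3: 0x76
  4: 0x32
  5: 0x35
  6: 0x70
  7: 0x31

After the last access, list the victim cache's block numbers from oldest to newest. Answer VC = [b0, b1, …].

VC = [14]

  [0] addr=0x36 blk=6 s=0: MISS | VC []
  [1] addr=0x33 blk=6 s=0: L1-HIT | VC []
  [2] addr=0x32 blk=6 s=0: L1-HIT | VC []
  [3] addr=0x76 blk=14 s=0: MISS | VC [6]
  [4] addr=0x32 blk=6 s=0: VC-HIT | VC [14]
  [5] addr=0x35 blk=6 s=0: L1-HIT | VC [14]
  [6] addr=0x70 blk=14 s=0: VC-HIT | VC [6]
  [7] addr=0x31 blk=6 s=0: VC-HIT | VC [14]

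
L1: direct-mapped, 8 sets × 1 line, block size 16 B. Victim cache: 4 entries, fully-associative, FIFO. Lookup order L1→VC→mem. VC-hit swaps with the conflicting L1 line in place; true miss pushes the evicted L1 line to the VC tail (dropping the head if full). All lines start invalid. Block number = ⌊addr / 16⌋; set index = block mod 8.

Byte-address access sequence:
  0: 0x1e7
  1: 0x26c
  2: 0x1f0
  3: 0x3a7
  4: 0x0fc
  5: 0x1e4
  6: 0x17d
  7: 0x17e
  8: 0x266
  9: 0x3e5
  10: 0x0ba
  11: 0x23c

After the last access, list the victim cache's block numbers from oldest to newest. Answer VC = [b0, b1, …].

#0 0x1e7→b30/s6 MISS; vc=[]
#1 0x26c→b38/s6 MISS; vc=[30]
#2 0x1f0→b31/s7 MISS; vc=[30]
#3 0x3a7→b58/s2 MISS; vc=[30]
#4 0xfc→b15/s7 MISS; vc=[30,31]
#5 0x1e4→b30/s6 VC-HIT; vc=[38,31]
#6 0x17d→b23/s7 MISS; vc=[38,31,15]
#7 0x17e→b23/s7 L1-HIT; vc=[38,31,15]
#8 0x266→b38/s6 VC-HIT; vc=[30,31,15]
#9 0x3e5→b62/s6 MISS; vc=[30,31,15,38]
#10 0xba→b11/s3 MISS; vc=[30,31,15,38]
#11 0x23c→b35/s3 MISS; vc=[31,15,38,11]

VC = [31, 15, 38, 11]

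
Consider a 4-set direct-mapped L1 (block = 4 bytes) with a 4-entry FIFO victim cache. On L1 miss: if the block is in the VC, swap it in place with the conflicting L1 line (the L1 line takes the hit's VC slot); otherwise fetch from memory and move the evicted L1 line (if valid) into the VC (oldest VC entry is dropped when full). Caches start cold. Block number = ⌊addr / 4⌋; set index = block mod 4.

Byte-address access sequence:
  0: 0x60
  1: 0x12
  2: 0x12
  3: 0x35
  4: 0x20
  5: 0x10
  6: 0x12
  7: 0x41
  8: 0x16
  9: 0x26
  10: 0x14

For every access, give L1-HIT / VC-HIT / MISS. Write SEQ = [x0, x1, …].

SEQ = [MISS, MISS, L1-HIT, MISS, MISS, VC-HIT, L1-HIT, MISS, MISS, MISS, VC-HIT]

  [0] addr=0x60 blk=24 s=0: MISS | VC []
  [1] addr=0x12 blk=4 s=0: MISS | VC [24]
  [2] addr=0x12 blk=4 s=0: L1-HIT | VC [24]
  [3] addr=0x35 blk=13 s=1: MISS | VC [24]
  [4] addr=0x20 blk=8 s=0: MISS | VC [24, 4]
  [5] addr=0x10 blk=4 s=0: VC-HIT | VC [24, 8]
  [6] addr=0x12 blk=4 s=0: L1-HIT | VC [24, 8]
  [7] addr=0x41 blk=16 s=0: MISS | VC [24, 8, 4]
  [8] addr=0x16 blk=5 s=1: MISS | VC [24, 8, 4, 13]
  [9] addr=0x26 blk=9 s=1: MISS | VC [8, 4, 13, 5]
  [10] addr=0x14 blk=5 s=1: VC-HIT | VC [8, 4, 13, 9]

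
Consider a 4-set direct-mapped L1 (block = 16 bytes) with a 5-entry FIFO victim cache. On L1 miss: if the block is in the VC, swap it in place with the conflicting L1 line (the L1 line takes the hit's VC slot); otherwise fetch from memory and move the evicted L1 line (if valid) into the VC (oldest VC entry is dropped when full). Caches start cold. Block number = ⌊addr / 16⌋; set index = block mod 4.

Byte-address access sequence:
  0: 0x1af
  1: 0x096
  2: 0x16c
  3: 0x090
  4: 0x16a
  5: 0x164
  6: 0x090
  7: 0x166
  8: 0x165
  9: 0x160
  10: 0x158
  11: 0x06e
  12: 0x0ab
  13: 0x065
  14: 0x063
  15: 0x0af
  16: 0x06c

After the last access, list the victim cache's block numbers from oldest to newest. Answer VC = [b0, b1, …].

0: 0x1af (blk 26, set 2) → MISS  vc=[]
1: 0x96 (blk 9, set 1) → MISS  vc=[]
2: 0x16c (blk 22, set 2) → MISS  vc=[26]
3: 0x90 (blk 9, set 1) → L1-HIT  vc=[26]
4: 0x16a (blk 22, set 2) → L1-HIT  vc=[26]
5: 0x164 (blk 22, set 2) → L1-HIT  vc=[26]
6: 0x90 (blk 9, set 1) → L1-HIT  vc=[26]
7: 0x166 (blk 22, set 2) → L1-HIT  vc=[26]
8: 0x165 (blk 22, set 2) → L1-HIT  vc=[26]
9: 0x160 (blk 22, set 2) → L1-HIT  vc=[26]
10: 0x158 (blk 21, set 1) → MISS  vc=[26, 9]
11: 0x6e (blk 6, set 2) → MISS  vc=[26, 9, 22]
12: 0xab (blk 10, set 2) → MISS  vc=[26, 9, 22, 6]
13: 0x65 (blk 6, set 2) → VC-HIT  vc=[26, 9, 22, 10]
14: 0x63 (blk 6, set 2) → L1-HIT  vc=[26, 9, 22, 10]
15: 0xaf (blk 10, set 2) → VC-HIT  vc=[26, 9, 22, 6]
16: 0x6c (blk 6, set 2) → VC-HIT  vc=[26, 9, 22, 10]

VC = [26, 9, 22, 10]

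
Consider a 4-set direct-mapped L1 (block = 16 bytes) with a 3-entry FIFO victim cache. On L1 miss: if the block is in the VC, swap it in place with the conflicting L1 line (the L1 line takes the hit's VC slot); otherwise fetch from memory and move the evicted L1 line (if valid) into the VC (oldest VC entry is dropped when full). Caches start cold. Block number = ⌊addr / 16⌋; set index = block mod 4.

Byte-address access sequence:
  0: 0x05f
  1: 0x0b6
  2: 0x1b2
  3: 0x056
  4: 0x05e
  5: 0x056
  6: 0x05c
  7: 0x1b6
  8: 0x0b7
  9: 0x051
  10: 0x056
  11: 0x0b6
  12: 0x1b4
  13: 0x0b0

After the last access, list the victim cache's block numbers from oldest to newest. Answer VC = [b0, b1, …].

0: 0x5f (blk 5, set 1) → MISS  vc=[]
1: 0xb6 (blk 11, set 3) → MISS  vc=[]
2: 0x1b2 (blk 27, set 3) → MISS  vc=[11]
3: 0x56 (blk 5, set 1) → L1-HIT  vc=[11]
4: 0x5e (blk 5, set 1) → L1-HIT  vc=[11]
5: 0x56 (blk 5, set 1) → L1-HIT  vc=[11]
6: 0x5c (blk 5, set 1) → L1-HIT  vc=[11]
7: 0x1b6 (blk 27, set 3) → L1-HIT  vc=[11]
8: 0xb7 (blk 11, set 3) → VC-HIT  vc=[27]
9: 0x51 (blk 5, set 1) → L1-HIT  vc=[27]
10: 0x56 (blk 5, set 1) → L1-HIT  vc=[27]
11: 0xb6 (blk 11, set 3) → L1-HIT  vc=[27]
12: 0x1b4 (blk 27, set 3) → VC-HIT  vc=[11]
13: 0xb0 (blk 11, set 3) → VC-HIT  vc=[27]

VC = [27]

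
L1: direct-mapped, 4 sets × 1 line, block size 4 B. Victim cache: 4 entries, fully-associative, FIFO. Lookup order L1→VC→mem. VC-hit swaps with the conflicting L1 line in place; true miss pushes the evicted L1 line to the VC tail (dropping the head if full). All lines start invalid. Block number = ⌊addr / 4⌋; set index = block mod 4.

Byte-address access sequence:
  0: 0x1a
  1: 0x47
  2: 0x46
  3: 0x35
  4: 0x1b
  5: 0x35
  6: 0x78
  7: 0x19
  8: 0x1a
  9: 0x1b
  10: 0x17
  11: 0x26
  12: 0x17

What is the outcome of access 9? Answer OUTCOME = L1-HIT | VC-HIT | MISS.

0: 0x1a (blk 6, set 2) → MISS  vc=[]
1: 0x47 (blk 17, set 1) → MISS  vc=[]
2: 0x46 (blk 17, set 1) → L1-HIT  vc=[]
3: 0x35 (blk 13, set 1) → MISS  vc=[17]
4: 0x1b (blk 6, set 2) → L1-HIT  vc=[17]
5: 0x35 (blk 13, set 1) → L1-HIT  vc=[17]
6: 0x78 (blk 30, set 2) → MISS  vc=[17, 6]
7: 0x19 (blk 6, set 2) → VC-HIT  vc=[17, 30]
8: 0x1a (blk 6, set 2) → L1-HIT  vc=[17, 30]
9: 0x1b (blk 6, set 2) → L1-HIT  vc=[17, 30]
10: 0x17 (blk 5, set 1) → MISS  vc=[17, 30, 13]
11: 0x26 (blk 9, set 1) → MISS  vc=[17, 30, 13, 5]
12: 0x17 (blk 5, set 1) → VC-HIT  vc=[17, 30, 13, 9]

OUTCOME = L1-HIT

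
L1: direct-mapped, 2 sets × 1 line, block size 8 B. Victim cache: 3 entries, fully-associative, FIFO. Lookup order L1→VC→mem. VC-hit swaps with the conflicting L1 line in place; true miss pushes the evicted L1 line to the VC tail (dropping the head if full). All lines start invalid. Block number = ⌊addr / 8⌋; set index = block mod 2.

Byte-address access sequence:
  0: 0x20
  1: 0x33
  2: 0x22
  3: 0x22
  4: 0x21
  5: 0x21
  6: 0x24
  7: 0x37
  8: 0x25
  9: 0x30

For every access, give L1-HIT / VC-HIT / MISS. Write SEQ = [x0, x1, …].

SEQ = [MISS, MISS, VC-HIT, L1-HIT, L1-HIT, L1-HIT, L1-HIT, VC-HIT, VC-HIT, VC-HIT]

  [0] addr=0x20 blk=4 s=0: MISS | VC []
  [1] addr=0x33 blk=6 s=0: MISS | VC [4]
  [2] addr=0x22 blk=4 s=0: VC-HIT | VC [6]
  [3] addr=0x22 blk=4 s=0: L1-HIT | VC [6]
  [4] addr=0x21 blk=4 s=0: L1-HIT | VC [6]
  [5] addr=0x21 blk=4 s=0: L1-HIT | VC [6]
  [6] addr=0x24 blk=4 s=0: L1-HIT | VC [6]
  [7] addr=0x37 blk=6 s=0: VC-HIT | VC [4]
  [8] addr=0x25 blk=4 s=0: VC-HIT | VC [6]
  [9] addr=0x30 blk=6 s=0: VC-HIT | VC [4]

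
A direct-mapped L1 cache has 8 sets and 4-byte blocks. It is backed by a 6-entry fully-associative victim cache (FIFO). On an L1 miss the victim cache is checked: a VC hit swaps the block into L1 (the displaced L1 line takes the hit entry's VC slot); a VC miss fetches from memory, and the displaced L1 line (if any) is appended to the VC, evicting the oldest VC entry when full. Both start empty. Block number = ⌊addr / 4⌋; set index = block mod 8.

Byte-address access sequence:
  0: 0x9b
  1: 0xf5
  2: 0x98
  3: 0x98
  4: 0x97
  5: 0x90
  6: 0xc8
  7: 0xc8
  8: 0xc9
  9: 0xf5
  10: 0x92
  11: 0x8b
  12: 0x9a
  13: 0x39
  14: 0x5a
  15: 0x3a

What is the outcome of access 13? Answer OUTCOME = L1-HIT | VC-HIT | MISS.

OUTCOME = MISS

#0 0x9b→b38/s6 MISS; vc=[]
#1 0xf5→b61/s5 MISS; vc=[]
#2 0x98→b38/s6 L1-HIT; vc=[]
#3 0x98→b38/s6 L1-HIT; vc=[]
#4 0x97→b37/s5 MISS; vc=[61]
#5 0x90→b36/s4 MISS; vc=[61]
#6 0xc8→b50/s2 MISS; vc=[61]
#7 0xc8→b50/s2 L1-HIT; vc=[61]
#8 0xc9→b50/s2 L1-HIT; vc=[61]
#9 0xf5→b61/s5 VC-HIT; vc=[37]
#10 0x92→b36/s4 L1-HIT; vc=[37]
#11 0x8b→b34/s2 MISS; vc=[37,50]
#12 0x9a→b38/s6 L1-HIT; vc=[37,50]
#13 0x39→b14/s6 MISS; vc=[37,50,38]
#14 0x5a→b22/s6 MISS; vc=[37,50,38,14]
#15 0x3a→b14/s6 VC-HIT; vc=[37,50,38,22]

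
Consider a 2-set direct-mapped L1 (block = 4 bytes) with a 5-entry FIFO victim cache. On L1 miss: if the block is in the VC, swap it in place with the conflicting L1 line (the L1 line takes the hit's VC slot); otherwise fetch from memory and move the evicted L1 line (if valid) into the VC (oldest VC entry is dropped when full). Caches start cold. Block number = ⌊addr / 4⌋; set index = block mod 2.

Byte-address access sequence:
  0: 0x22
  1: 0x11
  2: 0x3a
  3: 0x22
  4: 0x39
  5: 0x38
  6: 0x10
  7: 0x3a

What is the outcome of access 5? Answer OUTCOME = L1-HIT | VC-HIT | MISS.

0: 0x22 (blk 8, set 0) → MISS  vc=[]
1: 0x11 (blk 4, set 0) → MISS  vc=[8]
2: 0x3a (blk 14, set 0) → MISS  vc=[8, 4]
3: 0x22 (blk 8, set 0) → VC-HIT  vc=[14, 4]
4: 0x39 (blk 14, set 0) → VC-HIT  vc=[8, 4]
5: 0x38 (blk 14, set 0) → L1-HIT  vc=[8, 4]
6: 0x10 (blk 4, set 0) → VC-HIT  vc=[8, 14]
7: 0x3a (blk 14, set 0) → VC-HIT  vc=[8, 4]

OUTCOME = L1-HIT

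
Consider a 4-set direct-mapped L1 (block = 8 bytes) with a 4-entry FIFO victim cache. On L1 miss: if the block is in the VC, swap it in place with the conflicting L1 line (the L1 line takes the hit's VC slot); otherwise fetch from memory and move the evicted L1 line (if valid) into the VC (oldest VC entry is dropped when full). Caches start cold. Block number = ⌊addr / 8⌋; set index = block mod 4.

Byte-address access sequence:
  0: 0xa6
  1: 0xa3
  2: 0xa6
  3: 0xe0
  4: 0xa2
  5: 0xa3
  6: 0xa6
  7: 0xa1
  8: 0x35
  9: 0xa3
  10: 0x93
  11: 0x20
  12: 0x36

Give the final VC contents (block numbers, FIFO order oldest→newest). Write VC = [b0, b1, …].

  [0] addr=0xa6 blk=20 s=0: MISS | VC []
  [1] addr=0xa3 blk=20 s=0: L1-HIT | VC []
  [2] addr=0xa6 blk=20 s=0: L1-HIT | VC []
  [3] addr=0xe0 blk=28 s=0: MISS | VC [20]
  [4] addr=0xa2 blk=20 s=0: VC-HIT | VC [28]
  [5] addr=0xa3 blk=20 s=0: L1-HIT | VC [28]
  [6] addr=0xa6 blk=20 s=0: L1-HIT | VC [28]
  [7] addr=0xa1 blk=20 s=0: L1-HIT | VC [28]
  [8] addr=0x35 blk=6 s=2: MISS | VC [28]
  [9] addr=0xa3 blk=20 s=0: L1-HIT | VC [28]
  [10] addr=0x93 blk=18 s=2: MISS | VC [28, 6]
  [11] addr=0x20 blk=4 s=0: MISS | VC [28, 6, 20]
  [12] addr=0x36 blk=6 s=2: VC-HIT | VC [28, 18, 20]

VC = [28, 18, 20]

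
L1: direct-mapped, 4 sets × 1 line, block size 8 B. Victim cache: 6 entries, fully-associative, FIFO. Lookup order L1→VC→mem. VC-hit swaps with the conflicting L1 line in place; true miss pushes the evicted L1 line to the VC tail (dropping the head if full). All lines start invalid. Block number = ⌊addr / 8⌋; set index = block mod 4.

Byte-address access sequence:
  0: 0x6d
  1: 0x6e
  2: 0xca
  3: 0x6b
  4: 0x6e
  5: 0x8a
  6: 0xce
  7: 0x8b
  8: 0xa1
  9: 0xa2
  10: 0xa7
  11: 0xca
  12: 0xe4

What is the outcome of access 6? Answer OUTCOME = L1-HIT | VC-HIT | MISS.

OUTCOME = VC-HIT

  [0] addr=0x6d blk=13 s=1: MISS | VC []
  [1] addr=0x6e blk=13 s=1: L1-HIT | VC []
  [2] addr=0xca blk=25 s=1: MISS | VC [13]
  [3] addr=0x6b blk=13 s=1: VC-HIT | VC [25]
  [4] addr=0x6e blk=13 s=1: L1-HIT | VC [25]
  [5] addr=0x8a blk=17 s=1: MISS | VC [25, 13]
  [6] addr=0xce blk=25 s=1: VC-HIT | VC [17, 13]
  [7] addr=0x8b blk=17 s=1: VC-HIT | VC [25, 13]
  [8] addr=0xa1 blk=20 s=0: MISS | VC [25, 13]
  [9] addr=0xa2 blk=20 s=0: L1-HIT | VC [25, 13]
  [10] addr=0xa7 blk=20 s=0: L1-HIT | VC [25, 13]
  [11] addr=0xca blk=25 s=1: VC-HIT | VC [17, 13]
  [12] addr=0xe4 blk=28 s=0: MISS | VC [17, 13, 20]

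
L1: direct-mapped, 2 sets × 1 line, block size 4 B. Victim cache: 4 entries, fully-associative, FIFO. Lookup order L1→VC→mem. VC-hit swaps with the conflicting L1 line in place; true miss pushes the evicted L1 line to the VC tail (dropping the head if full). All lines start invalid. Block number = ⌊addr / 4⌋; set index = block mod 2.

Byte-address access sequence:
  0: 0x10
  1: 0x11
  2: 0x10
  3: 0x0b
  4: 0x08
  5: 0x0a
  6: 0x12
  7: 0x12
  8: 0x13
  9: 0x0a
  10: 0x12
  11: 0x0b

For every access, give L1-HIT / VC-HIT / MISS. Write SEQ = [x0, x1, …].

0: 0x10 (blk 4, set 0) → MISS  vc=[]
1: 0x11 (blk 4, set 0) → L1-HIT  vc=[]
2: 0x10 (blk 4, set 0) → L1-HIT  vc=[]
3: 0xb (blk 2, set 0) → MISS  vc=[4]
4: 0x8 (blk 2, set 0) → L1-HIT  vc=[4]
5: 0xa (blk 2, set 0) → L1-HIT  vc=[4]
6: 0x12 (blk 4, set 0) → VC-HIT  vc=[2]
7: 0x12 (blk 4, set 0) → L1-HIT  vc=[2]
8: 0x13 (blk 4, set 0) → L1-HIT  vc=[2]
9: 0xa (blk 2, set 0) → VC-HIT  vc=[4]
10: 0x12 (blk 4, set 0) → VC-HIT  vc=[2]
11: 0xb (blk 2, set 0) → VC-HIT  vc=[4]

SEQ = [MISS, L1-HIT, L1-HIT, MISS, L1-HIT, L1-HIT, VC-HIT, L1-HIT, L1-HIT, VC-HIT, VC-HIT, VC-HIT]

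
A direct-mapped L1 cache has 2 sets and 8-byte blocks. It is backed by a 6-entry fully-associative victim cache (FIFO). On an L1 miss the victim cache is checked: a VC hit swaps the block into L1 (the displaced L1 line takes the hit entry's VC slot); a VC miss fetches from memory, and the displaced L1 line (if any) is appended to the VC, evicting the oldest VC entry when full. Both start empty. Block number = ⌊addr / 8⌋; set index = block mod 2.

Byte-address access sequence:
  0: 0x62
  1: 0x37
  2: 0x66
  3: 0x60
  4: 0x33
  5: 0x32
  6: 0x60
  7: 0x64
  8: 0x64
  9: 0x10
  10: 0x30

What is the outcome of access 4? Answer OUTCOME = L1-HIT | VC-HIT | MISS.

OUTCOME = VC-HIT

  [0] addr=0x62 blk=12 s=0: MISS | VC []
  [1] addr=0x37 blk=6 s=0: MISS | VC [12]
  [2] addr=0x66 blk=12 s=0: VC-HIT | VC [6]
  [3] addr=0x60 blk=12 s=0: L1-HIT | VC [6]
  [4] addr=0x33 blk=6 s=0: VC-HIT | VC [12]
  [5] addr=0x32 blk=6 s=0: L1-HIT | VC [12]
  [6] addr=0x60 blk=12 s=0: VC-HIT | VC [6]
  [7] addr=0x64 blk=12 s=0: L1-HIT | VC [6]
  [8] addr=0x64 blk=12 s=0: L1-HIT | VC [6]
  [9] addr=0x10 blk=2 s=0: MISS | VC [6, 12]
  [10] addr=0x30 blk=6 s=0: VC-HIT | VC [2, 12]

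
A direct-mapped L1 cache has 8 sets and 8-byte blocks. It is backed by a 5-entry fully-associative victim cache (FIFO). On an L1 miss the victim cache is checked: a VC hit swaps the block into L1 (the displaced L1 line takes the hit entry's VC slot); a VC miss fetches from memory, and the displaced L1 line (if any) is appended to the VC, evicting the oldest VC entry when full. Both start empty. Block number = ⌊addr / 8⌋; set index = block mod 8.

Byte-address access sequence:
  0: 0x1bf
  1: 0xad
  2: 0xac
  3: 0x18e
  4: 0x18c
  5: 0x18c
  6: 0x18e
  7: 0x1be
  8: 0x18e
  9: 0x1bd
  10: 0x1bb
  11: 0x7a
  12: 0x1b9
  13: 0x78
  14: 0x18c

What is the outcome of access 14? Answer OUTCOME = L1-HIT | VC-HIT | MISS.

OUTCOME = L1-HIT

#0 0x1bf→b55/s7 MISS; vc=[]
#1 0xad→b21/s5 MISS; vc=[]
#2 0xac→b21/s5 L1-HIT; vc=[]
#3 0x18e→b49/s1 MISS; vc=[]
#4 0x18c→b49/s1 L1-HIT; vc=[]
#5 0x18c→b49/s1 L1-HIT; vc=[]
#6 0x18e→b49/s1 L1-HIT; vc=[]
#7 0x1be→b55/s7 L1-HIT; vc=[]
#8 0x18e→b49/s1 L1-HIT; vc=[]
#9 0x1bd→b55/s7 L1-HIT; vc=[]
#10 0x1bb→b55/s7 L1-HIT; vc=[]
#11 0x7a→b15/s7 MISS; vc=[55]
#12 0x1b9→b55/s7 VC-HIT; vc=[15]
#13 0x78→b15/s7 VC-HIT; vc=[55]
#14 0x18c→b49/s1 L1-HIT; vc=[55]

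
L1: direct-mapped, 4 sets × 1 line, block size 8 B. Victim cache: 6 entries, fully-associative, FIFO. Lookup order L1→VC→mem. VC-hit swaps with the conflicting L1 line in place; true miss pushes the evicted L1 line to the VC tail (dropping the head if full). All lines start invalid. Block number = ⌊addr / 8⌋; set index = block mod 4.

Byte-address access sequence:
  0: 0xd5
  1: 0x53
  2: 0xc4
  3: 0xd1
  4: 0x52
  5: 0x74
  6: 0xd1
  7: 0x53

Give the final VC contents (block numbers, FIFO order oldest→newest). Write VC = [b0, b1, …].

VC = [14, 26]

#0 0xd5→b26/s2 MISS; vc=[]
#1 0x53→b10/s2 MISS; vc=[26]
#2 0xc4→b24/s0 MISS; vc=[26]
#3 0xd1→b26/s2 VC-HIT; vc=[10]
#4 0x52→b10/s2 VC-HIT; vc=[26]
#5 0x74→b14/s2 MISS; vc=[26,10]
#6 0xd1→b26/s2 VC-HIT; vc=[14,10]
#7 0x53→b10/s2 VC-HIT; vc=[14,26]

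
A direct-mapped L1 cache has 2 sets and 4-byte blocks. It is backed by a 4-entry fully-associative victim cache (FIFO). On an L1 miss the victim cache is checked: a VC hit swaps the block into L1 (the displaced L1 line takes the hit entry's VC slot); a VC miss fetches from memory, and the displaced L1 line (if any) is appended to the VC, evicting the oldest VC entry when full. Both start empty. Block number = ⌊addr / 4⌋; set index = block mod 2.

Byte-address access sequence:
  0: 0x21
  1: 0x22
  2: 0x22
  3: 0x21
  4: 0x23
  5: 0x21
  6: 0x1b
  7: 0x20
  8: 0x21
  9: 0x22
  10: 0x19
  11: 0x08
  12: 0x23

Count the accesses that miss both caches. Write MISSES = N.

MISSES = 3

#0 0x21→b8/s0 MISS; vc=[]
#1 0x22→b8/s0 L1-HIT; vc=[]
#2 0x22→b8/s0 L1-HIT; vc=[]
#3 0x21→b8/s0 L1-HIT; vc=[]
#4 0x23→b8/s0 L1-HIT; vc=[]
#5 0x21→b8/s0 L1-HIT; vc=[]
#6 0x1b→b6/s0 MISS; vc=[8]
#7 0x20→b8/s0 VC-HIT; vc=[6]
#8 0x21→b8/s0 L1-HIT; vc=[6]
#9 0x22→b8/s0 L1-HIT; vc=[6]
#10 0x19→b6/s0 VC-HIT; vc=[8]
#11 0x8→b2/s0 MISS; vc=[8,6]
#12 0x23→b8/s0 VC-HIT; vc=[2,6]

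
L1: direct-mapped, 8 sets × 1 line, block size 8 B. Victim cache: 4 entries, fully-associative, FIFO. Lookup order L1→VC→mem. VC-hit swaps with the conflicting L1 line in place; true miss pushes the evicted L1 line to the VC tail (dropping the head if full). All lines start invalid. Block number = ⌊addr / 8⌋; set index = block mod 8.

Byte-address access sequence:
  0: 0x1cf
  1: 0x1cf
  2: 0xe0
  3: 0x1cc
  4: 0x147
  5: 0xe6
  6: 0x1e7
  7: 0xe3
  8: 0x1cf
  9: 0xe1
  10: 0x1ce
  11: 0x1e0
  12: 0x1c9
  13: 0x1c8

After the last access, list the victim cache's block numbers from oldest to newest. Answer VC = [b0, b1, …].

0: 0x1cf (blk 57, set 1) → MISS  vc=[]
1: 0x1cf (blk 57, set 1) → L1-HIT  vc=[]
2: 0xe0 (blk 28, set 4) → MISS  vc=[]
3: 0x1cc (blk 57, set 1) → L1-HIT  vc=[]
4: 0x147 (blk 40, set 0) → MISS  vc=[]
5: 0xe6 (blk 28, set 4) → L1-HIT  vc=[]
6: 0x1e7 (blk 60, set 4) → MISS  vc=[28]
7: 0xe3 (blk 28, set 4) → VC-HIT  vc=[60]
8: 0x1cf (blk 57, set 1) → L1-HIT  vc=[60]
9: 0xe1 (blk 28, set 4) → L1-HIT  vc=[60]
10: 0x1ce (blk 57, set 1) → L1-HIT  vc=[60]
11: 0x1e0 (blk 60, set 4) → VC-HIT  vc=[28]
12: 0x1c9 (blk 57, set 1) → L1-HIT  vc=[28]
13: 0x1c8 (blk 57, set 1) → L1-HIT  vc=[28]

VC = [28]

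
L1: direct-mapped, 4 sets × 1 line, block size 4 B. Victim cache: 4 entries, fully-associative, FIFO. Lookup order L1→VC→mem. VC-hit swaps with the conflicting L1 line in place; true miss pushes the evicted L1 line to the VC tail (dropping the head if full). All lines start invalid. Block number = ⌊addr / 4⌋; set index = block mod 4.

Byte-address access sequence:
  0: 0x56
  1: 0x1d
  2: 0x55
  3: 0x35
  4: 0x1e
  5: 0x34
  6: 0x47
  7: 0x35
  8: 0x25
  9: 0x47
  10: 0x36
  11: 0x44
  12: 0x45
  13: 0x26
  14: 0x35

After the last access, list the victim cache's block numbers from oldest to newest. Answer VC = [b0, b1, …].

#0 0x56→b21/s1 MISS; vc=[]
#1 0x1d→b7/s3 MISS; vc=[]
#2 0x55→b21/s1 L1-HIT; vc=[]
#3 0x35→b13/s1 MISS; vc=[21]
#4 0x1e→b7/s3 L1-HIT; vc=[21]
#5 0x34→b13/s1 L1-HIT; vc=[21]
#6 0x47→b17/s1 MISS; vc=[21,13]
#7 0x35→b13/s1 VC-HIT; vc=[21,17]
#8 0x25→b9/s1 MISS; vc=[21,17,13]
#9 0x47→b17/s1 VC-HIT; vc=[21,9,13]
#10 0x36→b13/s1 VC-HIT; vc=[21,9,17]
#11 0x44→b17/s1 VC-HIT; vc=[21,9,13]
#12 0x45→b17/s1 L1-HIT; vc=[21,9,13]
#13 0x26→b9/s1 VC-HIT; vc=[21,17,13]
#14 0x35→b13/s1 VC-HIT; vc=[21,17,9]

VC = [21, 17, 9]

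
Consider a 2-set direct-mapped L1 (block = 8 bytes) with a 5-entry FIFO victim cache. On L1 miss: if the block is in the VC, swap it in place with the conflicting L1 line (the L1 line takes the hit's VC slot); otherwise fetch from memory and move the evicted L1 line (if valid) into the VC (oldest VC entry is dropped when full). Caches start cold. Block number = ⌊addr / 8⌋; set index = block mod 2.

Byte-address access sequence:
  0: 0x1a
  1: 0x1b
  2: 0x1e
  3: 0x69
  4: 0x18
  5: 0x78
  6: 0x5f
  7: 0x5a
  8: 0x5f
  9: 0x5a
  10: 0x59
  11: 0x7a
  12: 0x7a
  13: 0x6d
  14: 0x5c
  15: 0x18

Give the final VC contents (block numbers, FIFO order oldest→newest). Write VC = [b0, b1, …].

0: 0x1a (blk 3, set 1) → MISS  vc=[]
1: 0x1b (blk 3, set 1) → L1-HIT  vc=[]
2: 0x1e (blk 3, set 1) → L1-HIT  vc=[]
3: 0x69 (blk 13, set 1) → MISS  vc=[3]
4: 0x18 (blk 3, set 1) → VC-HIT  vc=[13]
5: 0x78 (blk 15, set 1) → MISS  vc=[13, 3]
6: 0x5f (blk 11, set 1) → MISS  vc=[13, 3, 15]
7: 0x5a (blk 11, set 1) → L1-HIT  vc=[13, 3, 15]
8: 0x5f (blk 11, set 1) → L1-HIT  vc=[13, 3, 15]
9: 0x5a (blk 11, set 1) → L1-HIT  vc=[13, 3, 15]
10: 0x59 (blk 11, set 1) → L1-HIT  vc=[13, 3, 15]
11: 0x7a (blk 15, set 1) → VC-HIT  vc=[13, 3, 11]
12: 0x7a (blk 15, set 1) → L1-HIT  vc=[13, 3, 11]
13: 0x6d (blk 13, set 1) → VC-HIT  vc=[15, 3, 11]
14: 0x5c (blk 11, set 1) → VC-HIT  vc=[15, 3, 13]
15: 0x18 (blk 3, set 1) → VC-HIT  vc=[15, 11, 13]

VC = [15, 11, 13]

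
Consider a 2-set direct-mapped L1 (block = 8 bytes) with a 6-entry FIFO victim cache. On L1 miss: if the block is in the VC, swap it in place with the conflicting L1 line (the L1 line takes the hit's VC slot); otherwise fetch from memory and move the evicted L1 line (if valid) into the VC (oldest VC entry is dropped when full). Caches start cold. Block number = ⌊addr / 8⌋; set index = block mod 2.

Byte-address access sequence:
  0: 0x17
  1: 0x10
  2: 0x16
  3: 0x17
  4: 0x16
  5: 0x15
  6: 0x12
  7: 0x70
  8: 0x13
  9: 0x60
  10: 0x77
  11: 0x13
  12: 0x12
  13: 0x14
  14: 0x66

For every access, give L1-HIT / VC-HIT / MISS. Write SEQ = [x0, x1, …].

SEQ = [MISS, L1-HIT, L1-HIT, L1-HIT, L1-HIT, L1-HIT, L1-HIT, MISS, VC-HIT, MISS, VC-HIT, VC-HIT, L1-HIT, L1-HIT, VC-HIT]

0: 0x17 (blk 2, set 0) → MISS  vc=[]
1: 0x10 (blk 2, set 0) → L1-HIT  vc=[]
2: 0x16 (blk 2, set 0) → L1-HIT  vc=[]
3: 0x17 (blk 2, set 0) → L1-HIT  vc=[]
4: 0x16 (blk 2, set 0) → L1-HIT  vc=[]
5: 0x15 (blk 2, set 0) → L1-HIT  vc=[]
6: 0x12 (blk 2, set 0) → L1-HIT  vc=[]
7: 0x70 (blk 14, set 0) → MISS  vc=[2]
8: 0x13 (blk 2, set 0) → VC-HIT  vc=[14]
9: 0x60 (blk 12, set 0) → MISS  vc=[14, 2]
10: 0x77 (blk 14, set 0) → VC-HIT  vc=[12, 2]
11: 0x13 (blk 2, set 0) → VC-HIT  vc=[12, 14]
12: 0x12 (blk 2, set 0) → L1-HIT  vc=[12, 14]
13: 0x14 (blk 2, set 0) → L1-HIT  vc=[12, 14]
14: 0x66 (blk 12, set 0) → VC-HIT  vc=[2, 14]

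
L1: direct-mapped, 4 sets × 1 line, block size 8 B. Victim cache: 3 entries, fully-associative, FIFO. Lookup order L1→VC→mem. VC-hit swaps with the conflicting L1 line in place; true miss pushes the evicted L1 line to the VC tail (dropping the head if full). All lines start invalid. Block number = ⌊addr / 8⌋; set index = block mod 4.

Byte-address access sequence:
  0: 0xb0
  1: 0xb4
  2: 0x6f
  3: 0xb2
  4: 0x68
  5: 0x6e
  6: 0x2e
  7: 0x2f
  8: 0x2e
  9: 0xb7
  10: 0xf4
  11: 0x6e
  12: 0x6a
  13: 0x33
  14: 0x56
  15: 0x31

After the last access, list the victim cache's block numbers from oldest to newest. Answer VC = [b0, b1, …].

  [0] addr=0xb0 blk=22 s=2: MISS | VC []
  [1] addr=0xb4 blk=22 s=2: L1-HIT | VC []
  [2] addr=0x6f blk=13 s=1: MISS | VC []
  [3] addr=0xb2 blk=22 s=2: L1-HIT | VC []
  [4] addr=0x68 blk=13 s=1: L1-HIT | VC []
  [5] addr=0x6e blk=13 s=1: L1-HIT | VC []
  [6] addr=0x2e blk=5 s=1: MISS | VC [13]
  [7] addr=0x2f blk=5 s=1: L1-HIT | VC [13]
  [8] addr=0x2e blk=5 s=1: L1-HIT | VC [13]
  [9] addr=0xb7 blk=22 s=2: L1-HIT | VC [13]
  [10] addr=0xf4 blk=30 s=2: MISS | VC [13, 22]
  [11] addr=0x6e blk=13 s=1: VC-HIT | VC [5, 22]
  [12] addr=0x6a blk=13 s=1: L1-HIT | VC [5, 22]
  [13] addr=0x33 blk=6 s=2: MISS | VC [5, 22, 30]
  [14] addr=0x56 blk=10 s=2: MISS | VC [22, 30, 6]
  [15] addr=0x31 blk=6 s=2: VC-HIT | VC [22, 30, 10]

VC = [22, 30, 10]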